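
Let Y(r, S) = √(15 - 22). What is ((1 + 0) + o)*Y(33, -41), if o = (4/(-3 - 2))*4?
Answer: -11*I*√7/5 ≈ -5.8207*I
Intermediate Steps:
Y(r, S) = I*√7 (Y(r, S) = √(-7) = I*√7)
o = -16/5 (o = (4/(-5))*4 = (4*(-⅕))*4 = -⅘*4 = -16/5 ≈ -3.2000)
((1 + 0) + o)*Y(33, -41) = ((1 + 0) - 16/5)*(I*√7) = (1 - 16/5)*(I*√7) = -11*I*√7/5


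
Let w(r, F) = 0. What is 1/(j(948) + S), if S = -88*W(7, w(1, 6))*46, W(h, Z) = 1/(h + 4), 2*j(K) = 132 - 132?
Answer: -1/368 ≈ -0.0027174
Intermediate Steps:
j(K) = 0 (j(K) = (132 - 132)/2 = (1/2)*0 = 0)
W(h, Z) = 1/(4 + h)
S = -368 (S = -88/(4 + 7)*46 = -88/11*46 = -88*1/11*46 = -8*46 = -368)
1/(j(948) + S) = 1/(0 - 368) = 1/(-368) = -1/368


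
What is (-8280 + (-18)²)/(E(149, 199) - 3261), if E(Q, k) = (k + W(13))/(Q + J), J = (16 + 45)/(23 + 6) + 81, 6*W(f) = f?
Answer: 321311016/131663743 ≈ 2.4404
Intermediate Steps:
W(f) = f/6
J = 2410/29 (J = 61/29 + 81 = 2410/29 ≈ 83.103)
E(Q, k) = (13/6 + k)/(2410/29 + Q) (E(Q, k) = (k + (⅙)*13)/(Q + 2410/29) = (k + 13/6)/(2410/29 + Q) = (13/6 + k)/(2410/29 + Q))
(-8280 + (-18)²)/(E(149, 199) - 3261) = (-8280 + (-18)²)/(29*(13 + 6*199)/(6*(2410 + 29*149)) - 3261) = (-8280 + 324)/(29*(13 + 1194)/(6*(2410 + 4321)) - 3261) = -7956/((29/6)*1207/6731 - 3261) = -7956/((29/6)*(1/6731)*1207 - 3261) = -7956/(35003/40386 - 3261) = -7956/(-131663743/40386) = -7956*(-40386/131663743) = 321311016/131663743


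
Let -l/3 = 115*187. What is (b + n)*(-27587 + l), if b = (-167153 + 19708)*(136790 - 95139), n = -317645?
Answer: 565648977312680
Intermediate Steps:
b = -6141231695 (b = -147445*41651 = -6141231695)
l = -64515 (l = -345*187 = -3*21505 = -64515)
(b + n)*(-27587 + l) = (-6141231695 - 317645)*(-27587 - 64515) = -6141549340*(-92102) = 565648977312680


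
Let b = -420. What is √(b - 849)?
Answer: 3*I*√141 ≈ 35.623*I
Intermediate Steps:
√(b - 849) = √(-420 - 849) = √(-1269) = 3*I*√141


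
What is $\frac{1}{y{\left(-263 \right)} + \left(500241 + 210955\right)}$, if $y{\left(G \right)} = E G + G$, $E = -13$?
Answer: $\frac{1}{714352} \approx 1.3999 \cdot 10^{-6}$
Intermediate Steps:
$y{\left(G \right)} = - 12 G$ ($y{\left(G \right)} = - 13 G + G = - 12 G$)
$\frac{1}{y{\left(-263 \right)} + \left(500241 + 210955\right)} = \frac{1}{\left(-12\right) \left(-263\right) + \left(500241 + 210955\right)} = \frac{1}{3156 + 711196} = \frac{1}{714352}$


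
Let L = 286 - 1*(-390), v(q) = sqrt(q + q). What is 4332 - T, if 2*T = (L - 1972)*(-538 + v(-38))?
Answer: -344292 + 1296*I*sqrt(19) ≈ -3.4429e+5 + 5649.1*I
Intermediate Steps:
v(q) = sqrt(2)*sqrt(q) (v(q) = sqrt(2*q) = sqrt(2)*sqrt(q))
L = 676 (L = 286 + 390 = 676)
T = 348624 - 1296*I*sqrt(19) (T = ((676 - 1972)*(-538 + sqrt(2)*sqrt(-38)))/2 = (-1296*(-538 + sqrt(2)*(I*sqrt(38))))/2 = (-1296*(-538 + 2*I*sqrt(19)))/2 = (697248 - 2592*I*sqrt(19))/2 = 348624 - 1296*I*sqrt(19) ≈ 3.4862e+5 - 5649.1*I)
4332 - T = 4332 - (348624 - 1296*I*sqrt(19)) = 4332 + (-348624 + 1296*I*sqrt(19)) = -344292 + 1296*I*sqrt(19)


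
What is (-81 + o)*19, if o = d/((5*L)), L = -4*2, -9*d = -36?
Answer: -15409/10 ≈ -1540.9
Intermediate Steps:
d = 4 (d = -⅑*(-36) = 4)
L = -8
o = -⅒ (o = 4/((5*(-8))) = 4/(-40) = 4*(-1/40) = -⅒ ≈ -0.10000)
(-81 + o)*19 = (-81 - ⅒)*19 = -811/10*19 = -15409/10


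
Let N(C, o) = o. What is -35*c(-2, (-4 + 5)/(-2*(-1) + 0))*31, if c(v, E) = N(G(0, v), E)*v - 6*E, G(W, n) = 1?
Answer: 4340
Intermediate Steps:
c(v, E) = -6*E + E*v (c(v, E) = E*v - 6*E = -6*E + E*v)
-35*c(-2, (-4 + 5)/(-2*(-1) + 0))*31 = -35*(-4 + 5)/(-2*(-1) + 0)*(-6 - 2)*31 = -35*1/(2 + 0)*(-8)*31 = -35*1/2*(-8)*31 = -35*1*(½)*(-8)*31 = -35*(-8)/2*31 = -35*(-4)*31 = 140*31 = 4340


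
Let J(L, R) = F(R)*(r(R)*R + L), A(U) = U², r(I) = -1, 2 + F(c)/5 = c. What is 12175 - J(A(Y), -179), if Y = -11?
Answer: 283675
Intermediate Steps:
F(c) = -10 + 5*c
J(L, R) = (-10 + 5*R)*(L - R) (J(L, R) = (-10 + 5*R)*(-R + L) = (-10 + 5*R)*(L - R))
12175 - J(A(Y), -179) = 12175 - 5*(-2 - 179)*((-11)² - 1*(-179)) = 12175 - 5*(-181)*(121 + 179) = 12175 - 5*(-181)*300 = 12175 - 1*(-271500) = 12175 + 271500 = 283675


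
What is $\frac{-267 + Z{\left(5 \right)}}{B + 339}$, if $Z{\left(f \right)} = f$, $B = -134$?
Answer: $- \frac{262}{205} \approx -1.278$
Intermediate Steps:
$\frac{-267 + Z{\left(5 \right)}}{B + 339} = \frac{-267 + 5}{-134 + 339} = - \frac{262}{205}$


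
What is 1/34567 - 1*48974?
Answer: -1692884257/34567 ≈ -48974.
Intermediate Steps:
1/34567 - 1*48974 = 1/34567 - 48974 = -1692884257/34567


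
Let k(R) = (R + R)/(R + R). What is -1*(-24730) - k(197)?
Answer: 24729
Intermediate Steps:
k(R) = 1 (k(R) = (2*R)/((2*R)) = (2*R)*(1/(2*R)) = 1)
-1*(-24730) - k(197) = -1*(-24730) - 1*1 = 24730 - 1 = 24729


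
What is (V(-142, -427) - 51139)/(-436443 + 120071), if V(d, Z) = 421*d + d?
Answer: 111063/316372 ≈ 0.35105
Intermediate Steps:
V(d, Z) = 422*d
(V(-142, -427) - 51139)/(-436443 + 120071) = (422*(-142) - 51139)/(-436443 + 120071) = (-59924 - 51139)/(-316372) = -111063*(-1/316372) = 111063/316372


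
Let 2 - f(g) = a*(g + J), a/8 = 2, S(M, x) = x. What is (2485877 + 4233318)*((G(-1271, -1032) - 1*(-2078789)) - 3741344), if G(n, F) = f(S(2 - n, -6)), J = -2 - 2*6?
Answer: -11168867662435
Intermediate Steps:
J = -14 (J = -2 - 12 = -14)
a = 16 (a = 8*2 = 16)
f(g) = 226 - 16*g (f(g) = 2 - 16*(g - 14) = 2 - 16*(-14 + g) = 2 - (-224 + 16*g) = 2 + (224 - 16*g) = 226 - 16*g)
G(n, F) = 322 (G(n, F) = 226 - 16*(-6) = 226 + 96 = 322)
(2485877 + 4233318)*((G(-1271, -1032) - 1*(-2078789)) - 3741344) = (2485877 + 4233318)*((322 - 1*(-2078789)) - 3741344) = 6719195*((322 + 2078789) - 3741344) = 6719195*(2079111 - 3741344) = 6719195*(-1662233) = -11168867662435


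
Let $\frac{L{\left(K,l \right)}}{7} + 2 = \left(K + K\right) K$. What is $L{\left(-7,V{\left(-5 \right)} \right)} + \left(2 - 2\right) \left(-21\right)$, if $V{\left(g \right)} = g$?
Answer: $672$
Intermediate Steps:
$L{\left(K,l \right)} = -14 + 14 K^{2}$ ($L{\left(K,l \right)} = -14 + 7 \left(K + K\right) K = -14 + 7 \cdot 2 K K = -14 + 7 \cdot 2 K^{2} = -14 + 14 K^{2}$)
$L{\left(-7,V{\left(-5 \right)} \right)} + \left(2 - 2\right) \left(-21\right) = \left(-14 + 14 \left(-7\right)^{2}\right) + \left(2 - 2\right) \left(-21\right) = \left(-14 + 14 \cdot 49\right) + \left(2 - 2\right) \left(-21\right) = \left(-14 + 686\right) + 0 \left(-21\right) = 672 + 0 = 672$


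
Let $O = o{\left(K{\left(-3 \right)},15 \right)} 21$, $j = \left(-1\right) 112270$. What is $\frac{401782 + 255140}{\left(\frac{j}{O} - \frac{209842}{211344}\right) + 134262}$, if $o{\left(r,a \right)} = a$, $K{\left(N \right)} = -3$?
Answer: $\frac{208254784752}{42449898901} \approx 4.9059$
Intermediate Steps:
$j = -112270$
$O = 315$ ($O = 15 \cdot 21 = 315$)
$\frac{401782 + 255140}{\left(\frac{j}{O} - \frac{209842}{211344}\right) + 134262} = \frac{401782 + 255140}{\left(- \frac{112270}{315} - \frac{209842}{211344}\right) + 134262} = \frac{656922}{\left(\left(-112270\right) \frac{1}{315} - \frac{104921}{105672}\right) + 134262} = \frac{656922}{\left(- \frac{22454}{63} - \frac{104921}{105672}\right) + 134262} = \frac{656922}{- \frac{113303291}{317016} + 134262} = \frac{656922}{\frac{42449898901}{317016}} = 656922 \cdot \frac{317016}{42449898901} = \frac{208254784752}{42449898901}$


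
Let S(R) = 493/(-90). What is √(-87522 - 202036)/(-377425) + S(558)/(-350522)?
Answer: 493/31546980 - I*√289558/377425 ≈ 1.5627e-5 - 0.0014257*I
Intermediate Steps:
S(R) = -493/90 (S(R) = 493*(-1/90) = -493/90)
√(-87522 - 202036)/(-377425) + S(558)/(-350522) = √(-87522 - 202036)/(-377425) - 493/90/(-350522) = √(-289558)*(-1/377425) - 493/90*(-1/350522) = (I*√289558)*(-1/377425) + 493/31546980 = -I*√289558/377425 + 493/31546980 = 493/31546980 - I*√289558/377425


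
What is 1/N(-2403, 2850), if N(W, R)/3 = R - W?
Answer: 1/15759 ≈ 6.3456e-5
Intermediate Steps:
N(W, R) = -3*W + 3*R (N(W, R) = 3*(R - W) = -3*W + 3*R)
1/N(-2403, 2850) = 1/(-3*(-2403) + 3*2850) = 1/(7209 + 8550) = 1/15759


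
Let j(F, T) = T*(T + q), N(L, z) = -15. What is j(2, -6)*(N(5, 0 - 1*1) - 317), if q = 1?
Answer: -9960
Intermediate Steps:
j(F, T) = T*(1 + T) (j(F, T) = T*(T + 1) = T*(1 + T))
j(2, -6)*(N(5, 0 - 1*1) - 317) = (-6*(1 - 6))*(-15 - 317) = -6*(-5)*(-332) = 30*(-332) = -9960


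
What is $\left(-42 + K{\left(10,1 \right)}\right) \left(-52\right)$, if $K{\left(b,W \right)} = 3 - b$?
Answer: $2548$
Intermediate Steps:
$\left(-42 + K{\left(10,1 \right)}\right) \left(-52\right) = \left(-42 + \left(3 - 10\right)\right) \left(-52\right) = \left(-42 - 7\right) \left(-52\right) = \left(-49\right) \left(-52\right) = 2548$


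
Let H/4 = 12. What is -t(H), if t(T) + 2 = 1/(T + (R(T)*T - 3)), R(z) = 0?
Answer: 89/45 ≈ 1.9778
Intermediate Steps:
H = 48 (H = 4*12 = 48)
t(T) = -2 + 1/(-3 + T) (t(T) = -2 + 1/(T + (0*T - 3)) = -2 + 1/(T + (0 - 3)) = -2 + 1/(T - 3) = -2 + 1/(-3 + T))
-t(H) = -(7 - 2*48)/(-3 + 48) = -(7 - 96)/45 = -(-89)/45 = -1*(-89/45) = 89/45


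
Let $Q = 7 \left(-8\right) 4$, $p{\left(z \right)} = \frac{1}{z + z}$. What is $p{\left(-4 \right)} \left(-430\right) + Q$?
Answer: $- \frac{681}{4} \approx -170.25$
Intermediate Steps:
$p{\left(z \right)} = \frac{1}{2 z}$
$Q = -224$ ($Q = \left(-56\right) 4 = -224$)
$p{\left(-4 \right)} \left(-430\right) + Q = \frac{1}{2 \left(-4\right)} \left(-430\right) - 224 = \frac{1}{2} \left(- \frac{1}{4}\right) \left(-430\right) - 224 = \left(- \frac{1}{8}\right) \left(-430\right) - 224 = \frac{215}{4} - 224 = - \frac{681}{4}$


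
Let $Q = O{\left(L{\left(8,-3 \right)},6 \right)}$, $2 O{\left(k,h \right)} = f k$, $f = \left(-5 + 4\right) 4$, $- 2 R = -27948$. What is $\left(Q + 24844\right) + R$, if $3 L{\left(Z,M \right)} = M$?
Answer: $38820$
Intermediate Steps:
$R = 13974$ ($R = \left(- \frac{1}{2}\right) \left(-27948\right) = 13974$)
$L{\left(Z,M \right)} = \frac{M}{3}$
$f = -4$ ($f = \left(-1\right) 4 = -4$)
$O{\left(k,h \right)} = - 2 k$ ($O{\left(k,h \right)} = \frac{\left(-4\right) k}{2} = - 2 k$)
$Q = 2$ ($Q = - 2 \cdot \frac{1}{3} \left(-3\right) = \left(-2\right) \left(-1\right) = 2$)
$\left(Q + 24844\right) + R = \left(2 + 24844\right) + 13974 = 24846 + 13974 = 38820$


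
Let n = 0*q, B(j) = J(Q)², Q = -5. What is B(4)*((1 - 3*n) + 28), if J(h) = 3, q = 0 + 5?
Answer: 261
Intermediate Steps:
q = 5
B(j) = 9 (B(j) = 3² = 9)
n = 0 (n = 0*5 = 0)
B(4)*((1 - 3*n) + 28) = 9*((1 - 3*0) + 28) = 9*((1 + 0) + 28) = 9*(1 + 28) = 9*29 = 261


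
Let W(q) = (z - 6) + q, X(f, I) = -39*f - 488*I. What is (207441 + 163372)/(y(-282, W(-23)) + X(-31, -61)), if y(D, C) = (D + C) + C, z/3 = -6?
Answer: 370813/30601 ≈ 12.118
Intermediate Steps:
z = -18 (z = 3*(-6) = -18)
X(f, I) = -488*I - 39*f
W(q) = -24 + q (W(q) = (-18 - 6) + q = -24 + q)
y(D, C) = D + 2*C (y(D, C) = (C + D) + C = D + 2*C)
(207441 + 163372)/(y(-282, W(-23)) + X(-31, -61)) = (207441 + 163372)/((-282 + 2*(-24 - 23)) + (-488*(-61) - 39*(-31))) = 370813/((-282 + 2*(-47)) + (29768 + 1209)) = 370813/((-282 - 94) + 30977) = 370813/(-376 + 30977) = 370813/30601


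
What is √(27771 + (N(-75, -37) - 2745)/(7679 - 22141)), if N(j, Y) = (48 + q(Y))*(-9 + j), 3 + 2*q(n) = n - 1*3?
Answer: √5808361099926/14462 ≈ 166.65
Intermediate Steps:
q(n) = -3 + n/2 (q(n) = -3/2 + (n - 1*3)/2 = -3/2 + (n - 3)/2 = -3/2 + (-3 + n)/2 = -3/2 + (-3/2 + n/2) = -3 + n/2)
N(j, Y) = (-9 + j)*(45 + Y/2) (N(j, Y) = (48 + (-3 + Y/2))*(-9 + j) = (45 + Y/2)*(-9 + j) = (-9 + j)*(45 + Y/2))
√(27771 + (N(-75, -37) - 2745)/(7679 - 22141)) = √(27771 + ((-405 + 45*(-75) - 9/2*(-37) + (½)*(-37)*(-75)) - 2745)/(7679 - 22141)) = √(27771 + ((-405 - 3375 + 333/2 + 2775/2) - 2745)/(-14462)) = √(27771 + (-2226 - 2745)*(-1/14462)) = √(27771 - 4971*(-1/14462)) = √(27771 + 4971/14462) = √(401629173/14462) = √5808361099926/14462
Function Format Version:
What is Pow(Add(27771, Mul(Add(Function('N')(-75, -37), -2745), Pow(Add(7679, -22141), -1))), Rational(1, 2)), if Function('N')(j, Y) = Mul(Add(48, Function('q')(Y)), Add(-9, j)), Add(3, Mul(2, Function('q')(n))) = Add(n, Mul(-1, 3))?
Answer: Mul(Rational(1, 14462), Pow(5808361099926, Rational(1, 2))) ≈ 166.65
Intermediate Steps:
Function('q')(n) = Add(-3, Mul(Rational(1, 2), n)) (Function('q')(n) = Add(Rational(-3, 2), Mul(Rational(1, 2), Add(n, Mul(-1, 3)))) = Add(Rational(-3, 2), Mul(Rational(1, 2), Add(n, -3))) = Add(Rational(-3, 2), Mul(Rational(1, 2), Add(-3, n))) = Add(Rational(-3, 2), Add(Rational(-3, 2), Mul(Rational(1, 2), n))) = Add(-3, Mul(Rational(1, 2), n)))
Function('N')(j, Y) = Mul(Add(-9, j), Add(45, Mul(Rational(1, 2), Y))) (Function('N')(j, Y) = Mul(Add(48, Add(-3, Mul(Rational(1, 2), Y))), Add(-9, j)) = Mul(Add(45, Mul(Rational(1, 2), Y)), Add(-9, j)) = Mul(Add(-9, j), Add(45, Mul(Rational(1, 2), Y))))
Pow(Add(27771, Mul(Add(Function('N')(-75, -37), -2745), Pow(Add(7679, -22141), -1))), Rational(1, 2)) = Pow(Add(27771, Mul(Add(Add(-405, Mul(45, -75), Mul(Rational(-9, 2), -37), Mul(Rational(1, 2), -37, -75)), -2745), Pow(Add(7679, -22141), -1))), Rational(1, 2)) = Pow(Add(27771, Mul(Add(Add(-405, -3375, Rational(333, 2), Rational(2775, 2)), -2745), Pow(-14462, -1))), Rational(1, 2)) = Pow(Add(27771, Mul(Add(-2226, -2745), Rational(-1, 14462))), Rational(1, 2)) = Pow(Add(27771, Mul(-4971, Rational(-1, 14462))), Rational(1, 2)) = Pow(Add(27771, Rational(4971, 14462)), Rational(1, 2)) = Pow(Rational(401629173, 14462), Rational(1, 2)) = Mul(Rational(1, 14462), Pow(5808361099926, Rational(1, 2)))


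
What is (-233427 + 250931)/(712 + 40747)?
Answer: 17504/41459 ≈ 0.42220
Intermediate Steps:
(-233427 + 250931)/(712 + 40747) = 17504/41459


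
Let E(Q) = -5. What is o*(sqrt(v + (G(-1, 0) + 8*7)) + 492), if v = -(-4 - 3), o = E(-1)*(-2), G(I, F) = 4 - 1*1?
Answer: 4920 + 10*sqrt(66) ≈ 5001.2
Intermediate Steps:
G(I, F) = 3 (G(I, F) = 4 - 1 = 3)
o = 10 (o = -5*(-2) = 10)
v = 7 (v = -1*(-7) = 7)
o*(sqrt(v + (G(-1, 0) + 8*7)) + 492) = 10*(sqrt(7 + (3 + 8*7)) + 492) = 10*(sqrt(7 + (3 + 56)) + 492) = 10*(sqrt(7 + 59) + 492) = 10*(sqrt(66) + 492) = 10*(492 + sqrt(66)) = 4920 + 10*sqrt(66)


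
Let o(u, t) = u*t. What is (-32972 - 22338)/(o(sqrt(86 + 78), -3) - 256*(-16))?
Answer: -11327488/838787 - 16593*sqrt(41)/838787 ≈ -13.631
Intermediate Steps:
o(u, t) = t*u
(-32972 - 22338)/(o(sqrt(86 + 78), -3) - 256*(-16)) = (-32972 - 22338)/(-3*sqrt(86 + 78) - 256*(-16)) = -55310/(-6*sqrt(41) + 4096) = -55310/(4096 - 6*sqrt(41))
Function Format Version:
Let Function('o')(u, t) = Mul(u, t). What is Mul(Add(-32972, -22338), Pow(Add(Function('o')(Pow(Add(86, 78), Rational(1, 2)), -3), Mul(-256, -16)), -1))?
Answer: Add(Rational(-11327488, 838787), Mul(Rational(-16593, 838787), Pow(41, Rational(1, 2)))) ≈ -13.631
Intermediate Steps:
Function('o')(u, t) = Mul(t, u)
Mul(Add(-32972, -22338), Pow(Add(Function('o')(Pow(Add(86, 78), Rational(1, 2)), -3), Mul(-256, -16)), -1)) = Mul(Add(-32972, -22338), Pow(Add(Mul(-3, Pow(Add(86, 78), Rational(1, 2))), Mul(-256, -16)), -1)) = Mul(-55310, Pow(Add(Mul(-3, Pow(164, Rational(1, 2))), 4096), -1)) = Mul(-55310, Pow(Add(Mul(-3, Mul(2, Pow(41, Rational(1, 2)))), 4096), -1)) = Mul(-55310, Pow(Add(Mul(-6, Pow(41, Rational(1, 2))), 4096), -1)) = Mul(-55310, Pow(Add(4096, Mul(-6, Pow(41, Rational(1, 2)))), -1))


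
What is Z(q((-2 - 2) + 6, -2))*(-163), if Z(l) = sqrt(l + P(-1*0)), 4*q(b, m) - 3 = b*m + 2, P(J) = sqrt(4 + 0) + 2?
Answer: -163*sqrt(17)/2 ≈ -336.03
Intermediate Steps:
P(J) = 4 (P(J) = sqrt(4) + 2 = 2 + 2 = 4)
q(b, m) = 5/4 + b*m/4 (q(b, m) = 3/4 + (b*m + 2)/4 = 3/4 + (2 + b*m)/4 = 3/4 + (1/2 + b*m/4) = 5/4 + b*m/4)
Z(l) = sqrt(4 + l) (Z(l) = sqrt(l + 4) = sqrt(4 + l))
Z(q((-2 - 2) + 6, -2))*(-163) = sqrt(4 + (5/4 + (1/4)*((-2 - 2) + 6)*(-2)))*(-163) = sqrt(4 + (5/4 + (1/4)*(-4 + 6)*(-2)))*(-163) = sqrt(4 + (5/4 + (1/4)*2*(-2)))*(-163) = sqrt(4 + (5/4 - 1))*(-163) = sqrt(4 + 1/4)*(-163) = sqrt(17/4)*(-163) = (sqrt(17)/2)*(-163) = -163*sqrt(17)/2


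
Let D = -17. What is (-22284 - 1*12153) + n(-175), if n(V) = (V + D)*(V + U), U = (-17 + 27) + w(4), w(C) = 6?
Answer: -3909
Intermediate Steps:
U = 16 (U = (-17 + 27) + 6 = 10 + 6 = 16)
n(V) = (-17 + V)*(16 + V) (n(V) = (V - 17)*(V + 16) = (-17 + V)*(16 + V))
(-22284 - 1*12153) + n(-175) = (-22284 - 1*12153) + (-272 + (-175)**2 - 1*(-175)) = (-22284 - 12153) + (-272 + 30625 + 175) = -34437 + 30528 = -3909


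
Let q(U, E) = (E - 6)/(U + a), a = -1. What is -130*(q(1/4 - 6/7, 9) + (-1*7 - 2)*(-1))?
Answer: -2782/3 ≈ -927.33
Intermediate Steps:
q(U, E) = (-6 + E)/(-1 + U) (q(U, E) = (E - 6)/(U - 1) = (-6 + E)/(-1 + U))
-130*(q(1/4 - 6/7, 9) + (-1*7 - 2)*(-1)) = -130*((-6 + 9)/(-1 + (1/4 - 6/7)) + (-1*7 - 2)*(-1)) = -130*(3/(-1 + (1*(1/4) - 6*1/7)) + (-7 - 2)*(-1)) = -130*(3/(-1 + (1/4 - 6/7)) - 9*(-1)) = -130*(3/(-1 - 17/28) + 9) = -130*(3/(-45/28) + 9) = -130*(-28/45*3 + 9) = -130*(-28/15 + 9) = -130*107/15 = -2782/3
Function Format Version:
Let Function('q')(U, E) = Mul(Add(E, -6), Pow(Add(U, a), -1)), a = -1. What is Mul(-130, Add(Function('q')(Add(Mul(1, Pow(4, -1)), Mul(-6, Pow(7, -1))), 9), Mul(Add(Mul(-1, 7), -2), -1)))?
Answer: Rational(-2782, 3) ≈ -927.33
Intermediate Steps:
Function('q')(U, E) = Mul(Pow(Add(-1, U), -1), Add(-6, E)) (Function('q')(U, E) = Mul(Add(E, -6), Pow(Add(U, -1), -1)) = Mul(Add(-6, E), Pow(Add(-1, U), -1)) = Mul(Pow(Add(-1, U), -1), Add(-6, E)))
Mul(-130, Add(Function('q')(Add(Mul(1, Pow(4, -1)), Mul(-6, Pow(7, -1))), 9), Mul(Add(Mul(-1, 7), -2), -1))) = Mul(-130, Add(Mul(Pow(Add(-1, Add(Mul(1, Pow(4, -1)), Mul(-6, Pow(7, -1)))), -1), Add(-6, 9)), Mul(Add(Mul(-1, 7), -2), -1))) = Mul(-130, Add(Mul(Pow(Add(-1, Add(Mul(1, Rational(1, 4)), Mul(-6, Rational(1, 7)))), -1), 3), Mul(Add(-7, -2), -1))) = Mul(-130, Add(Mul(Pow(Add(-1, Add(Rational(1, 4), Rational(-6, 7))), -1), 3), Mul(-9, -1))) = Mul(-130, Add(Mul(Pow(Add(-1, Rational(-17, 28)), -1), 3), 9)) = Mul(-130, Add(Mul(Pow(Rational(-45, 28), -1), 3), 9)) = Mul(-130, Add(Mul(Rational(-28, 45), 3), 9)) = Mul(-130, Add(Rational(-28, 15), 9)) = Mul(-130, Rational(107, 15)) = Rational(-2782, 3)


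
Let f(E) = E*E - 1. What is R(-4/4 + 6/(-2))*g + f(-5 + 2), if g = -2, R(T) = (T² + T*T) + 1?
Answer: -58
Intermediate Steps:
f(E) = -1 + E² (f(E) = E² - 1 = -1 + E²)
R(T) = 1 + 2*T² (R(T) = (T² + T²) + 1 = 2*T² + 1 = 1 + 2*T²)
R(-4/4 + 6/(-2))*g + f(-5 + 2) = (1 + 2*(-4/4 + 6/(-2))²)*(-2) + (-1 + (-5 + 2)²) = (1 + 2*(-4*¼ + 6*(-½))²)*(-2) + (-1 + (-3)²) = (1 + 2*(-1 - 3)²)*(-2) + (-1 + 9) = (1 + 2*(-4)²)*(-2) + 8 = (1 + 2*16)*(-2) + 8 = (1 + 32)*(-2) + 8 = 33*(-2) + 8 = -66 + 8 = -58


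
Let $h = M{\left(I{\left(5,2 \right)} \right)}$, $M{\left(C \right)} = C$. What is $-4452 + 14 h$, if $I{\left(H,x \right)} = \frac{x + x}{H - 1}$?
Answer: $-4438$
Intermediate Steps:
$I{\left(H,x \right)} = \frac{2 x}{-1 + H}$
$h = 1$ ($h = 2 \cdot 2 \frac{1}{-1 + 5} = 2 \cdot 2 \cdot \frac{1}{4} = 1$)
$-4452 + 14 h = -4452 + 14 \cdot 1 = -4452 + 14 = -4438$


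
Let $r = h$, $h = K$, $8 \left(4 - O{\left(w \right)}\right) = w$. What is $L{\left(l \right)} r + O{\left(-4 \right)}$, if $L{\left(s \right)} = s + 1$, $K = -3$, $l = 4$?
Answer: $- \frac{21}{2} \approx -10.5$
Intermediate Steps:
$O{\left(w \right)} = 4 - \frac{w}{8}$
$h = -3$
$r = -3$
$L{\left(s \right)} = 1 + s$
$L{\left(l \right)} r + O{\left(-4 \right)} = \left(1 + 4\right) \left(-3\right) + \left(4 - - \frac{1}{2}\right) = 5 \left(-3\right) + \left(4 + \frac{1}{2}\right) = -15 + \frac{9}{2} = - \frac{21}{2}$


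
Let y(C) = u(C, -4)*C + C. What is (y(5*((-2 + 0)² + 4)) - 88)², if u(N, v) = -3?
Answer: 28224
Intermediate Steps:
y(C) = -2*C (y(C) = -3*C + C = -2*C)
(y(5*((-2 + 0)² + 4)) - 88)² = (-10*((-2 + 0)² + 4) - 88)² = (-10*((-2)² + 4) - 88)² = (-10*(4 + 4) - 88)² = (-10*8 - 88)² = (-2*40 - 88)² = (-80 - 88)² = (-168)² = 28224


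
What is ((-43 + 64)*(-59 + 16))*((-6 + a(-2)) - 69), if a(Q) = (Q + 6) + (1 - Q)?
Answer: 61404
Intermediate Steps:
a(Q) = 7 (a(Q) = (6 + Q) + (1 - Q) = 7)
((-43 + 64)*(-59 + 16))*((-6 + a(-2)) - 69) = ((-43 + 64)*(-59 + 16))*((-6 + 7) - 69) = (21*(-43))*(1 - 69) = -903*(-68) = 61404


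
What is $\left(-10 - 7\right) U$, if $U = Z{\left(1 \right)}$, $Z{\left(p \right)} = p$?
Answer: $-17$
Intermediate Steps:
$U = 1$
$\left(-10 - 7\right) U = \left(-10 - 7\right) 1 = \left(-17\right) 1 = -17$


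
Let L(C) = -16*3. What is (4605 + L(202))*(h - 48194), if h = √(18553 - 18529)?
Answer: -219620058 + 9114*√6 ≈ -2.1960e+8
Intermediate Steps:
h = 2*√6 (h = √24 = 2*√6 ≈ 4.8990)
L(C) = -48
(4605 + L(202))*(h - 48194) = (4605 - 48)*(2*√6 - 48194) = 4557*(-48194 + 2*√6) = -219620058 + 9114*√6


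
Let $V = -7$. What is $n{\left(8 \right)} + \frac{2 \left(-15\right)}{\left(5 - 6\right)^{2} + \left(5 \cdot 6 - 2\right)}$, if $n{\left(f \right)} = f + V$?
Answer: $- \frac{1}{29} \approx -0.034483$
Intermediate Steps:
$n{\left(f \right)} = -7 + f$ ($n{\left(f \right)} = f - 7 = -7 + f$)
$n{\left(8 \right)} + \frac{2 \left(-15\right)}{\left(5 - 6\right)^{2} + \left(5 \cdot 6 - 2\right)} = \left(-7 + 8\right) + \frac{2 \left(-15\right)}{\left(5 - 6\right)^{2} + \left(5 \cdot 6 - 2\right)} = 1 - \frac{30}{\left(-1\right)^{2} + \left(30 - 2\right)} = 1 - \frac{30}{1 + 28} = 1 - \frac{30}{29} = - \frac{1}{29}$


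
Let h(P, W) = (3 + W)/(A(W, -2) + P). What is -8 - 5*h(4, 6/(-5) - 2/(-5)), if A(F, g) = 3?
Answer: -67/7 ≈ -9.5714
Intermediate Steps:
h(P, W) = (3 + W)/(3 + P)
-8 - 5*h(4, 6/(-5) - 2/(-5)) = -8 - 5*(3 + (6/(-5) - 2/(-5)))/(3 + 4) = -8 - 5*(3 + (6*(-⅕) - 2*(-⅕)))/7 = -8 - 5*(3 + (-6/5 + ⅖))/7 = -8 - 5*(3 - ⅘)/7 = -8 - 5*11/(7*5) = -8 - 5*11/35 = -8 - 11/7 = -67/7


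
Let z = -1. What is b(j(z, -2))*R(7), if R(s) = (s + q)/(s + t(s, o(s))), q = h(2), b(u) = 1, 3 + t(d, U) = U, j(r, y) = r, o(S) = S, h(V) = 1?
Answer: 8/11 ≈ 0.72727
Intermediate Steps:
t(d, U) = -3 + U
q = 1
R(s) = (1 + s)/(-3 + 2*s) (R(s) = (s + 1)/(s + (-3 + s)) = (1 + s)/(-3 + 2*s))
b(j(z, -2))*R(7) = 1*((1 + 7)/(-3 + 2*7)) = 1*(8/(-3 + 14)) = 1*(8/11) = 8/11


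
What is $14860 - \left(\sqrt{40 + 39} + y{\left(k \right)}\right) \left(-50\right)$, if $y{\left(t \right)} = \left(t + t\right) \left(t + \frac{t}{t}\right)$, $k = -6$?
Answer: $17860 + 50 \sqrt{79} \approx 18304.0$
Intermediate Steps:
$y{\left(t \right)} = 2 t \left(1 + t\right)$ ($y{\left(t \right)} = 2 t \left(t + 1\right) = 2 t \left(1 + t\right)$)
$14860 - \left(\sqrt{40 + 39} + y{\left(k \right)}\right) \left(-50\right) = 14860 - \left(\sqrt{40 + 39} + 2 \left(-6\right) \left(1 - 6\right)\right) \left(-50\right) = 14860 - \left(\sqrt{79} + 2 \left(-6\right) \left(-5\right)\right) \left(-50\right) = 14860 - \left(\sqrt{79} + 60\right) \left(-50\right) = 14860 - \left(60 + \sqrt{79}\right) \left(-50\right) = 14860 - \left(-3000 - 50 \sqrt{79}\right) = 14860 + \left(3000 + 50 \sqrt{79}\right) = 17860 + 50 \sqrt{79}$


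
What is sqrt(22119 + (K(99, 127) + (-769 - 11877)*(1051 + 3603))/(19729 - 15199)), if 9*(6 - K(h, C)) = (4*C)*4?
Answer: 4*sqrt(26337653295)/6795 ≈ 95.534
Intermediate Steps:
K(h, C) = 6 - 16*C/9 (K(h, C) = 6 - 4*C*4/9 = 6 - 16*C/9)
sqrt(22119 + (K(99, 127) + (-769 - 11877)*(1051 + 3603))/(19729 - 15199)) = sqrt(22119 + ((6 - 16/9*127) + (-769 - 11877)*(1051 + 3603))/(19729 - 15199)) = sqrt(22119 + ((6 - 2032/9) - 12646*4654)/4530) = sqrt(22119 + (-1978/9 - 58854484)*(1/4530)) = sqrt(22119 - 529692334/9*1/4530) = sqrt(22119 - 264846167/20385) = sqrt(186049648/20385) = 4*sqrt(26337653295)/6795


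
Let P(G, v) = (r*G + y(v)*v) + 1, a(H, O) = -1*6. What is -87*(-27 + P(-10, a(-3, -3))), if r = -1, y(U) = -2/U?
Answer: 1566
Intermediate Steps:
a(H, O) = -6
P(G, v) = -1 - G (P(G, v) = (-G + (-2/v)*v) + 1 = (-G - 2) + 1 = (-2 - G) + 1 = -1 - G)
-87*(-27 + P(-10, a(-3, -3))) = -87*(-27 + (-1 - 1*(-10))) = -87*(-27 + (-1 + 10)) = -87*(-27 + 9) = -87*(-18) = 1566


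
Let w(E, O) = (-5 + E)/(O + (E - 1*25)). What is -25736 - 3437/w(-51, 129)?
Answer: -179865/8 ≈ -22483.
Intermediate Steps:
w(E, O) = (-5 + E)/(-25 + E + O) (w(E, O) = (-5 + E)/(O + (E - 25)) = (-5 + E)/(O + (-25 + E)) = (-5 + E)/(-25 + E + O))
-25736 - 3437/w(-51, 129) = -25736 - 3437/((-5 - 51)/(-25 - 51 + 129)) = -25736 - 3437/(-56/53) = -25736 - 3437*(-53)/56 = -25736 - 1*(-26023/8) = -25736 + 26023/8 = -179865/8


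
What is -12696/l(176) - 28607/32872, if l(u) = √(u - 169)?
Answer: -28607/32872 - 12696*√7/7 ≈ -4799.5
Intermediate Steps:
l(u) = √(-169 + u)
-12696/l(176) - 28607/32872 = -12696/√(-169 + 176) - 28607/32872 = -12696*√7/7 - 28607*1/32872 = -12696*√7/7 - 28607/32872 = -28607/32872 - 12696*√7/7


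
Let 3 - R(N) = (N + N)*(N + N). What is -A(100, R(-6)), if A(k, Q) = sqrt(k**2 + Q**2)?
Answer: -sqrt(29881) ≈ -172.86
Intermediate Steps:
R(N) = 3 - 4*N**2 (R(N) = 3 - (N + N)*(N + N) = 3 - 2*N*2*N = 3 - 4*N**2)
A(k, Q) = sqrt(Q**2 + k**2)
-A(100, R(-6)) = -sqrt((3 - 4*(-6)**2)**2 + 100**2) = -sqrt((3 - 4*36)**2 + 10000) = -sqrt((3 - 144)**2 + 10000) = -sqrt((-141)**2 + 10000) = -sqrt(19881 + 10000) = -sqrt(29881)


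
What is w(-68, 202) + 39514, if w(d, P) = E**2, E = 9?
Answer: 39595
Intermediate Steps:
w(d, P) = 81 (w(d, P) = 9**2 = 81)
w(-68, 202) + 39514 = 81 + 39514 = 39595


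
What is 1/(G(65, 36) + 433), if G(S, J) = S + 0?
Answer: 1/498 ≈ 0.0020080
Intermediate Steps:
G(S, J) = S
1/(G(65, 36) + 433) = 1/(65 + 433) = 1/498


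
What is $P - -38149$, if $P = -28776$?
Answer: $9373$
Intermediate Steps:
$P - -38149 = -28776 - -38149 = -28776 + 38149 = 9373$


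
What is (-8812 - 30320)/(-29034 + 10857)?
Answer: 13044/6059 ≈ 2.1528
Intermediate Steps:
(-8812 - 30320)/(-29034 + 10857) = -39132/(-18177) = -39132*(-1/18177) = 13044/6059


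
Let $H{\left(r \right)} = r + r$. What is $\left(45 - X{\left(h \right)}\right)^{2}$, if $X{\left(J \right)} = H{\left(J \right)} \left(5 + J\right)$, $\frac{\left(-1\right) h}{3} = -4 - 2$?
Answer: $613089$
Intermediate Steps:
$H{\left(r \right)} = 2 r$
$h = 18$ ($h = - 3 \left(-4 - 2\right) = \left(-3\right) \left(-6\right) = 18$)
$X{\left(J \right)} = 2 J \left(5 + J\right)$
$\left(45 - X{\left(h \right)}\right)^{2} = \left(45 - 2 \cdot 18 \left(5 + 18\right)\right)^{2} = \left(45 - 2 \cdot 18 \cdot 23\right)^{2} = \left(45 - 828\right)^{2} = \left(-783\right)^{2} = 613089$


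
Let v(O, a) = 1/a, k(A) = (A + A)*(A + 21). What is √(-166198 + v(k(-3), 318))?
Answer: 29*I*√19984074/318 ≈ 407.67*I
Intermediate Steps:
k(A) = 2*A*(21 + A) (k(A) = (2*A)*(21 + A) = 2*A*(21 + A))
√(-166198 + v(k(-3), 318)) = √(-166198 + 1/318) = √(-52850963/318) = 29*I*√19984074/318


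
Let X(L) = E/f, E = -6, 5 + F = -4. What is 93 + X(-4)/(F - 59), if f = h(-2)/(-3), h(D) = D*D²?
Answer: 25305/272 ≈ 93.033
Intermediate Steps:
F = -9 (F = -5 - 4 = -9)
h(D) = D³
f = 8/3 (f = (-2)³/(-3) = -8*(-⅓) = 8/3 ≈ 2.6667)
X(L) = -9/4 (X(L) = -6/8/3 = -6*3/8 = -9/4)
93 + X(-4)/(F - 59) = 93 - 9/4/(-9 - 59) = 93 - 9/4/(-68) = 93 - 1/68*(-9/4) = 93 + 9/272 = 25305/272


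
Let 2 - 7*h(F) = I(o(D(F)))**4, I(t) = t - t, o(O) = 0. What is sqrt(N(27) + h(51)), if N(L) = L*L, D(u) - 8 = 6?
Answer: sqrt(35735)/7 ≈ 27.005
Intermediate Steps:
D(u) = 14 (D(u) = 8 + 6 = 14)
I(t) = 0
h(F) = 2/7 (h(F) = 2/7 - 1/7*0**4 = 2/7 - 1/7*0 = 2/7 + 0 = 2/7)
N(L) = L**2
sqrt(N(27) + h(51)) = sqrt(27**2 + 2/7) = sqrt(729 + 2/7) = sqrt(5105/7) = sqrt(35735)/7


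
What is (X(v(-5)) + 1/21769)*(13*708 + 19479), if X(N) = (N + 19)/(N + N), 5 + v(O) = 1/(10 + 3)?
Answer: -114261570117/2786432 ≈ -41006.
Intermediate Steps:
v(O) = -64/13 (v(O) = -5 + 1/(10 + 3) = -5 + 1/13 = -64/13)
X(N) = (19 + N)/(2*N) (X(N) = (19 + N)/((2*N)) = (19 + N)*(1/(2*N)) = (19 + N)/(2*N))
(X(v(-5)) + 1/21769)*(13*708 + 19479) = ((19 - 64/13)/(2*(-64/13)) + 1/21769)*(13*708 + 19479) = ((½)*(-13/64)*(183/13) + 1/21769)*(9204 + 19479) = (-183/128 + 1/21769)*28683 = -3983599/2786432*28683 = -114261570117/2786432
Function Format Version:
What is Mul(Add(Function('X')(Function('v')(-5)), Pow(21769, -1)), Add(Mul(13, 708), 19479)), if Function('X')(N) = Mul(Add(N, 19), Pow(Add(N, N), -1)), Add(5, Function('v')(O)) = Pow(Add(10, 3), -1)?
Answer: Rational(-114261570117, 2786432) ≈ -41006.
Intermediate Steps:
Function('v')(O) = Rational(-64, 13) (Function('v')(O) = Add(-5, Pow(Add(10, 3), -1)) = Add(-5, Pow(13, -1)) = Add(-5, Rational(1, 13)) = Rational(-64, 13))
Function('X')(N) = Mul(Rational(1, 2), Pow(N, -1), Add(19, N)) (Function('X')(N) = Mul(Add(19, N), Pow(Mul(2, N), -1)) = Mul(Add(19, N), Mul(Rational(1, 2), Pow(N, -1))) = Mul(Rational(1, 2), Pow(N, -1), Add(19, N)))
Mul(Add(Function('X')(Function('v')(-5)), Pow(21769, -1)), Add(Mul(13, 708), 19479)) = Mul(Add(Mul(Rational(1, 2), Pow(Rational(-64, 13), -1), Add(19, Rational(-64, 13))), Pow(21769, -1)), Add(Mul(13, 708), 19479)) = Mul(Add(Mul(Rational(1, 2), Rational(-13, 64), Rational(183, 13)), Rational(1, 21769)), Add(9204, 19479)) = Mul(Add(Rational(-183, 128), Rational(1, 21769)), 28683) = Mul(Rational(-3983599, 2786432), 28683) = Rational(-114261570117, 2786432)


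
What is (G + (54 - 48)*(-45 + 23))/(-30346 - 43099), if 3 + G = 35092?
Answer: -34957/73445 ≈ -0.47596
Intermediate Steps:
G = 35089 (G = -3 + 35092 = 35089)
(G + (54 - 48)*(-45 + 23))/(-30346 - 43099) = (35089 + (54 - 48)*(-45 + 23))/(-30346 - 43099) = (35089 + 6*(-22))/(-73445) = (35089 - 132)*(-1/73445) = 34957*(-1/73445) = -34957/73445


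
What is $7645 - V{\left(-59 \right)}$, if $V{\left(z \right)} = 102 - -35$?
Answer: $7508$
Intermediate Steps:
$V{\left(z \right)} = 137$ ($V{\left(z \right)} = 102 + 35 = 137$)
$7645 - V{\left(-59 \right)} = 7645 - 137 = 7508$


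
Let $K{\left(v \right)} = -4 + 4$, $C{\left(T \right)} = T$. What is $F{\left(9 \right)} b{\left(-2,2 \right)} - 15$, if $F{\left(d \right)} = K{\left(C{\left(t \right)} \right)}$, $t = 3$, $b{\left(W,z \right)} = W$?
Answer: $-15$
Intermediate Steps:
$K{\left(v \right)} = 0$
$F{\left(d \right)} = 0$
$F{\left(9 \right)} b{\left(-2,2 \right)} - 15 = 0 \left(-2\right) - 15 = 0 - 15 = -15$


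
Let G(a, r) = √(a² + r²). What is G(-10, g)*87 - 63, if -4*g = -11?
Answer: -63 + 87*√1721/4 ≈ 839.30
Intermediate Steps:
g = 11/4 (g = -¼*(-11) = 11/4 ≈ 2.7500)
G(-10, g)*87 - 63 = √((-10)² + (11/4)²)*87 - 63 = √(100 + 121/16)*87 - 63 = √(1721/16)*87 - 63 = (√1721/4)*87 - 63 = 87*√1721/4 - 63 = -63 + 87*√1721/4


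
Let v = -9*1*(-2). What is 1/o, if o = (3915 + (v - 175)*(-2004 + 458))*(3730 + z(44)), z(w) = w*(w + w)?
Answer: 1/1874934474 ≈ 5.3335e-10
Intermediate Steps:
v = 18 (v = -9*(-2) = 18)
z(w) = 2*w² (z(w) = w*(2*w) = 2*w²)
o = 1874934474 (o = (3915 + (18 - 175)*(-2004 + 458))*(3730 + 2*44²) = (3915 - 157*(-1546))*(3730 + 2*1936) = (3915 + 242722)*(3730 + 3872) = 246637*7602 = 1874934474)
1/o = 1/1874934474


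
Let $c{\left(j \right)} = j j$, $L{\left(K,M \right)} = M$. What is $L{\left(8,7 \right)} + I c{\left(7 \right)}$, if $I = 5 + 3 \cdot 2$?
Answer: $546$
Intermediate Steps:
$c{\left(j \right)} = j^{2}$
$I = 11$ ($I = 5 + 6 = 11$)
$L{\left(8,7 \right)} + I c{\left(7 \right)} = 7 + 11 \cdot 7^{2} = 7 + 11 \cdot 49 = 7 + 539 = 546$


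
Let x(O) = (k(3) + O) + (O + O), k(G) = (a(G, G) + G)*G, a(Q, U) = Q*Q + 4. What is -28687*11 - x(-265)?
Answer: -314810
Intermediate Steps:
a(Q, U) = 4 + Q² (a(Q, U) = Q² + 4 = 4 + Q²)
k(G) = G*(4 + G + G²) (k(G) = ((4 + G²) + G)*G = (4 + G + G²)*G = G*(4 + G + G²))
x(O) = 48 + 3*O (x(O) = (3*(4 + 3 + 3²) + O) + (O + O) = (3*(4 + 3 + 9) + O) + 2*O = (3*16 + O) + 2*O = (48 + O) + 2*O = 48 + 3*O)
-28687*11 - x(-265) = -28687*11 - (48 + 3*(-265)) = -315557 - (48 - 795) = -315557 - 1*(-747) = -315557 + 747 = -314810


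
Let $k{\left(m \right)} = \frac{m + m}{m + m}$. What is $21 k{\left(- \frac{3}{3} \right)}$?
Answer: $21$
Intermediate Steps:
$k{\left(m \right)} = 1$ ($k{\left(m \right)} = \frac{2 m}{2 m} = 2 m \frac{1}{2 m} = 1$)
$21 k{\left(- \frac{3}{3} \right)} = 21 \cdot 1 = 21$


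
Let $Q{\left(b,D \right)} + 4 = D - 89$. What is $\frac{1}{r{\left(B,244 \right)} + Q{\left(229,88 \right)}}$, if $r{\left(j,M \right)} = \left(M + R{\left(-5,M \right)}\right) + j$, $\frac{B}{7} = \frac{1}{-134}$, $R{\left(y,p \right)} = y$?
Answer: $\frac{134}{31349} \approx 0.0042745$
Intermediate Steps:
$Q{\left(b,D \right)} = -93 + D$ ($Q{\left(b,D \right)} = -4 + \left(D - 89\right) = -4 + \left(-89 + D\right) = -93 + D$)
$B = - \frac{7}{134}$ ($B = \frac{7}{-134} = 7 \left(- \frac{1}{134}\right) = - \frac{7}{134} \approx -0.052239$)
$r{\left(j,M \right)} = -5 + M + j$ ($r{\left(j,M \right)} = \left(M - 5\right) + j = \left(-5 + M\right) + j = -5 + M + j$)
$\frac{1}{r{\left(B,244 \right)} + Q{\left(229,88 \right)}} = \frac{1}{\left(-5 + 244 - \frac{7}{134}\right) + \left(-93 + 88\right)} = \frac{1}{\frac{32019}{134} - 5} = \frac{1}{\frac{31349}{134}} = \frac{134}{31349}$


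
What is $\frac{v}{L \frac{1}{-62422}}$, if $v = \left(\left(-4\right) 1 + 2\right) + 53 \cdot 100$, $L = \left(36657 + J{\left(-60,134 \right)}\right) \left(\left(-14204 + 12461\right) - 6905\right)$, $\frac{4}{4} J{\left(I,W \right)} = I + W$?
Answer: $\frac{156291}{150118} \approx 1.0411$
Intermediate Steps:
$J{\left(I,W \right)} = I + W$
$L = -317649688$ ($L = \left(36657 + \left(-60 + 134\right)\right) \left(\left(-14204 + 12461\right) - 6905\right) = \left(36657 + 74\right) \left(-1743 - 6905\right) = 36731 \left(-8648\right) = -317649688$)
$v = 5298$ ($v = \left(-4 + 2\right) + 5300 = -2 + 5300 = 5298$)
$\frac{v}{L \frac{1}{-62422}} = \frac{5298}{\left(-317649688\right) \frac{1}{-62422}} = \frac{5298}{\left(-317649688\right) \left(- \frac{1}{62422}\right)} = \frac{5298}{\frac{300236}{59}} = 5298 \cdot \frac{59}{300236} = \frac{156291}{150118}$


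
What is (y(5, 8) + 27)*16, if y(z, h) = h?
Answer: 560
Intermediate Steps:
(y(5, 8) + 27)*16 = (8 + 27)*16 = 35*16 = 560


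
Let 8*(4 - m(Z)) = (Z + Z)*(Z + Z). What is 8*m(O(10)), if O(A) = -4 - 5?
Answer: -292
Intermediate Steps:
O(A) = -9
m(Z) = 4 - Z²/2 (m(Z) = 4 - (Z + Z)*(Z + Z)/8 = 4 - 2*Z*2*Z/8 = 4 - Z²/2)
8*m(O(10)) = 8*(4 - ½*(-9)²) = 8*(4 - ½*81) = 8*(4 - 81/2) = 8*(-73/2) = -292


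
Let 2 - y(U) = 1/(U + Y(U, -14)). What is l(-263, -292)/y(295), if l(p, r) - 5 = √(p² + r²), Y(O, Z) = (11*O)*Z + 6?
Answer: 225645/90259 + 45129*√154433/90259 ≈ 198.99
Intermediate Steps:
Y(O, Z) = 6 + 11*O*Z (Y(O, Z) = 11*O*Z + 6 = 6 + 11*O*Z)
l(p, r) = 5 + √(p² + r²)
y(U) = 2 - 1/(6 - 153*U) (y(U) = 2 - 1/(U + (6 + 11*U*(-14))) = 2 - 1/(U + (6 - 154*U)) = 2 - 1/(6 - 153*U))
l(-263, -292)/y(295) = (5 + √((-263)² + (-292)²))/(((11 - 306*295)/(3*(2 - 51*295)))) = (5 + √(69169 + 85264))/(((11 - 90270)/(3*(2 - 15045)))) = (5 + √154433)/(((⅓)*(-90259)/(-15043))) = (5 + √154433)/(((⅓)*(-1/15043)*(-90259))) = (5 + √154433)/(90259/45129) = (5 + √154433)*(45129/90259) = 225645/90259 + 45129*√154433/90259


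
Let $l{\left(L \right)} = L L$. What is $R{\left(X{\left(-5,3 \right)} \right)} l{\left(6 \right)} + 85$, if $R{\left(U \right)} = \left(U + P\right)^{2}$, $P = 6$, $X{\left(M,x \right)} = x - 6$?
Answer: $409$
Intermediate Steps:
$X{\left(M,x \right)} = -6 + x$ ($X{\left(M,x \right)} = x - 6 = -6 + x$)
$R{\left(U \right)} = \left(6 + U\right)^{2}$ ($R{\left(U \right)} = \left(U + 6\right)^{2} = \left(6 + U\right)^{2}$)
$l{\left(L \right)} = L^{2}$
$R{\left(X{\left(-5,3 \right)} \right)} l{\left(6 \right)} + 85 = \left(6 + \left(-6 + 3\right)\right)^{2} \cdot 6^{2} + 85 = \left(6 - 3\right)^{2} \cdot 36 + 85 = 3^{2} \cdot 36 + 85 = 9 \cdot 36 + 85 = 324 + 85 = 409$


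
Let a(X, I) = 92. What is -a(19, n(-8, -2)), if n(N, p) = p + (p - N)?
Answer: -92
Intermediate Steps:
n(N, p) = -N + 2*p
-a(19, n(-8, -2)) = -1*92 = -92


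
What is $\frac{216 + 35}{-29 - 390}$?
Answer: $- \frac{251}{419} \approx -0.59905$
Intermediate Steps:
$\frac{216 + 35}{-29 - 390} = \frac{251}{-419} = 251 \left(- \frac{1}{419}\right) = - \frac{251}{419}$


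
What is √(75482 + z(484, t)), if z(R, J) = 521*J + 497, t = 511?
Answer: √342210 ≈ 584.99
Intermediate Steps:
z(R, J) = 497 + 521*J
√(75482 + z(484, t)) = √(75482 + (497 + 521*511)) = √(75482 + (497 + 266231)) = √(75482 + 266728) = √342210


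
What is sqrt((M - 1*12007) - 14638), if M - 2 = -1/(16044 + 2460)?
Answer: I*sqrt(253403065522)/3084 ≈ 163.23*I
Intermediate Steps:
M = 37007/18504 (M = 2 - 1/(16044 + 2460) = 2 - 1/18504 = 37007/18504 ≈ 1.9999)
sqrt((M - 1*12007) - 14638) = sqrt((37007/18504 - 1*12007) - 14638) = sqrt((37007/18504 - 12007) - 14638) = sqrt(-222140521/18504 - 14638) = sqrt(-493002073/18504) = I*sqrt(253403065522)/3084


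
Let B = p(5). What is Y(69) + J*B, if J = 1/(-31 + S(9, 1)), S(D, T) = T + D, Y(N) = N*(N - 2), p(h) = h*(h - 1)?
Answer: 97063/21 ≈ 4622.0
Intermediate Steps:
p(h) = h*(-1 + h)
B = 20 (B = 5*(-1 + 5) = 5*4 = 20)
Y(N) = N*(-2 + N)
S(D, T) = D + T
J = -1/21 (J = 1/(-31 + (9 + 1)) = 1/(-31 + 10) = 1/(-21) = -1/21 ≈ -0.047619)
Y(69) + J*B = 69*(-2 + 69) - 1/21*20 = 69*67 - 20/21 = 4623 - 20/21 = 97063/21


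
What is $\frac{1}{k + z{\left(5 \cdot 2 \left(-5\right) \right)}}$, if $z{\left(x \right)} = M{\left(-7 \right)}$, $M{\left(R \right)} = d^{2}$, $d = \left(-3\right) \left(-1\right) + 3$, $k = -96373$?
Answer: $- \frac{1}{96337} \approx -1.038 \cdot 10^{-5}$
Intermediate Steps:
$d = 6$ ($d = 3 + 3 = 6$)
$M{\left(R \right)} = 36$ ($M{\left(R \right)} = 6^{2} = 36$)
$z{\left(x \right)} = 36$
$\frac{1}{k + z{\left(5 \cdot 2 \left(-5\right) \right)}} = \frac{1}{-96373 + 36} = \frac{1}{-96337} = - \frac{1}{96337}$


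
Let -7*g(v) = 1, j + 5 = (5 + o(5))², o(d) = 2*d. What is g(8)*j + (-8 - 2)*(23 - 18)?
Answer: -570/7 ≈ -81.429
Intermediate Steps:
j = 220 (j = -5 + (5 + 2*5)² = -5 + (5 + 10)² = -5 + 15² = -5 + 225 = 220)
g(v) = -⅐ (g(v) = -⅐*1 = -⅐)
g(8)*j + (-8 - 2)*(23 - 18) = -⅐*220 + (-8 - 2)*(23 - 18) = -220/7 - 10*5 = -220/7 - 50 = -570/7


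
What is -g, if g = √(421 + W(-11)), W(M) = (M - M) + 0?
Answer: -√421 ≈ -20.518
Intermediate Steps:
W(M) = 0 (W(M) = 0 + 0 = 0)
g = √421 (g = √(421 + 0) = √421 ≈ 20.518)
-g = -√421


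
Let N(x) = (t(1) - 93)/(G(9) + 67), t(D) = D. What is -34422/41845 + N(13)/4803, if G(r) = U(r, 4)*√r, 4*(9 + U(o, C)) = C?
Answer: -7112990978/8642206005 ≈ -0.82305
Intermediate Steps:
U(o, C) = -9 + C/4
G(r) = -8*√r (G(r) = (-9 + (¼)*4)*√r = (-9 + 1)*√r = -8*√r)
N(x) = -92/43 (N(x) = (1 - 93)/(-8*√9 + 67) = -92/(-8*3 + 67) = -92/(-24 + 67) = -92/43)
-34422/41845 + N(13)/4803 = -34422/41845 - 92/43/4803 = -34422*1/41845 - 92/43*1/4803 = -34422/41845 - 92/206529 = -7112990978/8642206005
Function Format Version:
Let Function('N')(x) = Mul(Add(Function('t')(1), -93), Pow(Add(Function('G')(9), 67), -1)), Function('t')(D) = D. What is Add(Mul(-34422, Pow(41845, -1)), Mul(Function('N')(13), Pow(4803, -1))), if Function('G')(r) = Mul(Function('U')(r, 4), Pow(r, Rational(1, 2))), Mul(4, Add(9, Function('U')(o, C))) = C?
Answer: Rational(-7112990978, 8642206005) ≈ -0.82305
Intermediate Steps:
Function('U')(o, C) = Add(-9, Mul(Rational(1, 4), C))
Function('G')(r) = Mul(-8, Pow(r, Rational(1, 2))) (Function('G')(r) = Mul(Add(-9, Mul(Rational(1, 4), 4)), Pow(r, Rational(1, 2))) = Mul(Add(-9, 1), Pow(r, Rational(1, 2))) = Mul(-8, Pow(r, Rational(1, 2))))
Function('N')(x) = Rational(-92, 43) (Function('N')(x) = Mul(Add(1, -93), Pow(Add(Mul(-8, Pow(9, Rational(1, 2))), 67), -1)) = Mul(-92, Pow(Add(Mul(-8, 3), 67), -1)) = Mul(-92, Pow(Add(-24, 67), -1)) = Mul(-92, Pow(43, -1)) = Mul(-92, Rational(1, 43)) = Rational(-92, 43))
Add(Mul(-34422, Pow(41845, -1)), Mul(Function('N')(13), Pow(4803, -1))) = Add(Mul(-34422, Pow(41845, -1)), Mul(Rational(-92, 43), Pow(4803, -1))) = Add(Mul(-34422, Rational(1, 41845)), Mul(Rational(-92, 43), Rational(1, 4803))) = Add(Rational(-34422, 41845), Rational(-92, 206529)) = Rational(-7112990978, 8642206005)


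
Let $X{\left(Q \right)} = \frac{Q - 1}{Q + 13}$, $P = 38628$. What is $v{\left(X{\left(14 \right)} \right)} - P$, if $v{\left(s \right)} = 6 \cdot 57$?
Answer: $-38286$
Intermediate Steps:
$X{\left(Q \right)} = \frac{-1 + Q}{13 + Q}$
$v{\left(s \right)} = 342$
$v{\left(X{\left(14 \right)} \right)} - P = 342 - 38628 = -38286$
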